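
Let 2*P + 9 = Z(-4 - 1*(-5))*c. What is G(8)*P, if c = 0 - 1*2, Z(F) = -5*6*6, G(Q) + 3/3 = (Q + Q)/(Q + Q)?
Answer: 0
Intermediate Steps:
G(Q) = 0 (G(Q) = -1 + (Q + Q)/(Q + Q) = -1 + (2*Q)/((2*Q)) = -1 + (2*Q)*(1/(2*Q)) = -1 + 1 = 0)
Z(F) = -180 (Z(F) = -30*6 = -180)
c = -2 (c = 0 - 2 = -2)
P = 351/2 (P = -9/2 + (-180*(-2))/2 = -9/2 + (½)*360 = -9/2 + 180 = 351/2 ≈ 175.50)
G(8)*P = 0*(351/2) = 0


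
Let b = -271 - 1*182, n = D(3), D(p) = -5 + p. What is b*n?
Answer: 906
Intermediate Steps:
n = -2 (n = -5 + 3 = -2)
b = -453 (b = -271 - 182 = -453)
b*n = -453*(-2) = 906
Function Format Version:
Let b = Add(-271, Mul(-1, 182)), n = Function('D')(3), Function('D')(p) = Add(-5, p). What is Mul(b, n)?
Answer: 906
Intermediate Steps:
n = -2 (n = Add(-5, 3) = -2)
b = -453 (b = Add(-271, -182) = -453)
Mul(b, n) = Mul(-453, -2) = 906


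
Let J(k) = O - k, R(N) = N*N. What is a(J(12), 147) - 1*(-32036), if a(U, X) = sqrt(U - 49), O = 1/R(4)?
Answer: 32036 + 5*I*sqrt(39)/4 ≈ 32036.0 + 7.8062*I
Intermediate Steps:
R(N) = N**2
O = 1/16 (O = 1/(4**2) = 1/16 ≈ 0.062500)
J(k) = 1/16 - k
a(U, X) = sqrt(-49 + U)
a(J(12), 147) - 1*(-32036) = sqrt(-49 + (1/16 - 1*12)) - 1*(-32036) = sqrt(-49 + (1/16 - 12)) + 32036 = sqrt(-49 - 191/16) + 32036 = sqrt(-975/16) + 32036 = 5*I*sqrt(39)/4 + 32036 = 32036 + 5*I*sqrt(39)/4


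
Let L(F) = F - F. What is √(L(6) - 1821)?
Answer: I*√1821 ≈ 42.673*I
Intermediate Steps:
L(F) = 0
√(L(6) - 1821) = √(0 - 1821) = √(-1821) = I*√1821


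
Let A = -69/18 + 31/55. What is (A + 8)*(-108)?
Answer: -28098/55 ≈ -510.87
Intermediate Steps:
A = -1079/330 (A = -69*1/18 + 31*(1/55) = -23/6 + 31/55 = -1079/330 ≈ -3.2697)
(A + 8)*(-108) = (-1079/330 + 8)*(-108) = (1561/330)*(-108) = -28098/55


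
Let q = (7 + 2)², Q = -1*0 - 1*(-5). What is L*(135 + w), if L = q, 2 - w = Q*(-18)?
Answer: 18387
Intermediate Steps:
Q = 5 (Q = 0 + 5 = 5)
q = 81 (q = 9² = 81)
w = 92 (w = 2 - 5*(-18) = 2 - 1*(-90) = 2 + 90 = 92)
L = 81
L*(135 + w) = 81*(135 + 92) = 81*227 = 18387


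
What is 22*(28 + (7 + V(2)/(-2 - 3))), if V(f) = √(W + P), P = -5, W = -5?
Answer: 770 - 22*I*√10/5 ≈ 770.0 - 13.914*I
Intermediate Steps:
V(f) = I*√10 (V(f) = √(-5 - 5) = √(-10) = I*√10)
22*(28 + (7 + V(2)/(-2 - 3))) = 22*(28 + (7 + (I*√10)/(-2 - 3))) = 22*(28 + (7 + (I*√10)/(-5))) = 22*(28 + (7 - I*√10/5)) = 22*(35 - I*√10/5) = 770 - 22*I*√10/5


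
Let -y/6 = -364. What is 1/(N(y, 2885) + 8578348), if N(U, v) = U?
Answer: 1/8580532 ≈ 1.1654e-7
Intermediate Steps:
y = 2184 (y = -6*(-364) = 2184)
1/(N(y, 2885) + 8578348) = 1/(2184 + 8578348) = 1/8580532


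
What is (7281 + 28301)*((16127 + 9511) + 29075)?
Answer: 1946797966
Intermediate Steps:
(7281 + 28301)*((16127 + 9511) + 29075) = 35582*(25638 + 29075) = 35582*54713 = 1946797966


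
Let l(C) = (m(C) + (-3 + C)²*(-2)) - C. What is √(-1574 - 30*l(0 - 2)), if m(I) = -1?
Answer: 2*I*√26 ≈ 10.198*I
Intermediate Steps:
l(C) = -1 - C - 2*(-3 + C)² (l(C) = (-1 + (-3 + C)²*(-2)) - C = (-1 - 2*(-3 + C)²) - C = -1 - C - 2*(-3 + C)²)
√(-1574 - 30*l(0 - 2)) = √(-1574 - 30*(-19 - 2*(0 - 2)² + 11*(0 - 2))) = √(-1574 - 30*(-19 - 2*(-2)² + 11*(-2))) = √(-1574 - 30*(-19 - 2*4 - 22)) = √(-1574 - 30*(-19 - 8 - 22)) = √(-1574 - 30*(-49)) = √(-1574 + 1470) = √(-104) = 2*I*√26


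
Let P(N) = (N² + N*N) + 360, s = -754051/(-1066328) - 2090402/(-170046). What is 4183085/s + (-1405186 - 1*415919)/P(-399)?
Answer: 13431986606018397027475/41745027959437218 ≈ 3.2176e+5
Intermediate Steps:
s = 1178638770101/90662405544 (s = -754051*(-1/1066328) - 2090402*(-1/170046) = 754051/1066328 + 1045201/85023 = 1178638770101/90662405544 ≈ 13.000)
P(N) = 360 + 2*N² (P(N) = (N² + N²) + 360 = 2*N² + 360 = 360 + 2*N²)
4183085/s + (-1405186 - 1*415919)/P(-399) = 4183085/(1178638770101/90662405544) + (-1405186 - 1*415919)/(360 + 2*(-399)²) = 4183085*(90662405544/1178638770101) + (-1405186 - 415919)/(360 + 2*159201) = 379248548695023240/1178638770101 - 1821105/(360 + 318402) = 379248548695023240/1178638770101 - 1821105/318762 = 379248548695023240/1178638770101 - 1821105*1/318762 = 379248548695023240/1178638770101 - 202345/35418 = 13431986606018397027475/41745027959437218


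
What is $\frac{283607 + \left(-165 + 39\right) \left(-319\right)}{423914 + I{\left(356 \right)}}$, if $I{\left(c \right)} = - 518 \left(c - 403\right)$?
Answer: $\frac{323801}{448260} \approx 0.72235$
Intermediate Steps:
$I{\left(c \right)} = 208754 - 518 c$ ($I{\left(c \right)} = - 518 \left(-403 + c\right) = 208754 - 518 c$)
$\frac{283607 + \left(-165 + 39\right) \left(-319\right)}{423914 + I{\left(356 \right)}} = \frac{283607 + \left(-165 + 39\right) \left(-319\right)}{423914 + \left(208754 - 184408\right)} = \frac{283607 - -40194}{423914 + \left(208754 - 184408\right)} = \frac{283607 + 40194}{423914 + 24346} = \frac{323801}{448260}$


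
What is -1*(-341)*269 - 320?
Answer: 91409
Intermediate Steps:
-1*(-341)*269 - 320 = 341*269 - 320 = 91729 - 320 = 91409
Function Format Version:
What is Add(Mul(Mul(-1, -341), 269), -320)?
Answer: 91409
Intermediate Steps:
Add(Mul(Mul(-1, -341), 269), -320) = Add(Mul(341, 269), -320) = Add(91729, -320) = 91409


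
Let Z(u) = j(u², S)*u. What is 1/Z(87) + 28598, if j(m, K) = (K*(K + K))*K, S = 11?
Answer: 6623125213/231594 ≈ 28598.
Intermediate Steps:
j(m, K) = 2*K³ (j(m, K) = (K*(2*K))*K = (2*K²)*K = 2*K³)
Z(u) = 2662*u (Z(u) = (2*11³)*u = (2*1331)*u = 2662*u)
1/Z(87) + 28598 = 1/(2662*87) + 28598 = 1/231594 + 28598 = 6623125213/231594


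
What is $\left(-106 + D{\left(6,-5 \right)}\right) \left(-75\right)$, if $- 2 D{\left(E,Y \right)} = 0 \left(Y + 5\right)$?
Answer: $7950$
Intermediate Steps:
$D{\left(E,Y \right)} = 0$ ($D{\left(E,Y \right)} = - \frac{0 \left(Y + 5\right)}{2} = - \frac{0 \left(5 + Y\right)}{2} = \left(- \frac{1}{2}\right) 0 = 0$)
$\left(-106 + D{\left(6,-5 \right)}\right) \left(-75\right) = \left(-106 + 0\right) \left(-75\right) = \left(-106\right) \left(-75\right) = 7950$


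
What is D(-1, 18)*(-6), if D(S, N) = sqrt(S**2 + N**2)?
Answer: -30*sqrt(13) ≈ -108.17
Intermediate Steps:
D(S, N) = sqrt(N**2 + S**2)
D(-1, 18)*(-6) = sqrt(18**2 + (-1)**2)*(-6) = sqrt(324 + 1)*(-6) = sqrt(325)*(-6) = (5*sqrt(13))*(-6) = -30*sqrt(13)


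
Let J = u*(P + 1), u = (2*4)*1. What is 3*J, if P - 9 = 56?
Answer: 1584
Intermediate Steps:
P = 65 (P = 9 + 56 = 65)
u = 8 (u = 8*1 = 8)
J = 528 (J = 8*(65 + 1) = 8*66 = 528)
3*J = 3*528 = 1584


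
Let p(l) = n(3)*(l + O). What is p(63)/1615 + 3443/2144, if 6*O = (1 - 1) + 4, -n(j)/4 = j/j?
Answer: 15043319/10387680 ≈ 1.4482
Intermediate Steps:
n(j) = -4 (n(j) = -4*j/j = -4*1 = -4)
O = ⅔ (O = ((1 - 1) + 4)/6 = (0 + 4)/6 = (⅙)*4 = ⅔ ≈ 0.66667)
p(l) = -8/3 - 4*l (p(l) = -4*(l + ⅔) = -4*(⅔ + l) = -8/3 - 4*l)
p(63)/1615 + 3443/2144 = (-8/3 - 4*63)/1615 + 3443/2144 = (-8/3 - 252)*(1/1615) + 3443*(1/2144) = -764/3*1/1615 + 3443/2144 = -764/4845 + 3443/2144 = 15043319/10387680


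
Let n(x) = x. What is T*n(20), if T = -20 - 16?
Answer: -720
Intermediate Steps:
T = -36
T*n(20) = -36*20 = -720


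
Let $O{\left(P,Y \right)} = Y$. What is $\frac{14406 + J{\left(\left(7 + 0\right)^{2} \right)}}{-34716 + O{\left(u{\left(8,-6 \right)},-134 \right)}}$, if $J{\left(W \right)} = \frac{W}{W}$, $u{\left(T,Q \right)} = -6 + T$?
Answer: $- \frac{14407}{34850} \approx -0.4134$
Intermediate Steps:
$J{\left(W \right)} = 1$
$\frac{14406 + J{\left(\left(7 + 0\right)^{2} \right)}}{-34716 + O{\left(u{\left(8,-6 \right)},-134 \right)}} = \frac{14406 + 1}{-34716 - 134} = \frac{14407}{-34850} = 14407 \left(- \frac{1}{34850}\right) = - \frac{14407}{34850}$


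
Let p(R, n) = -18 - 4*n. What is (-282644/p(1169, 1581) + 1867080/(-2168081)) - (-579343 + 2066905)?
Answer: -10226665737890860/6874984851 ≈ -1.4875e+6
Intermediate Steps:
(-282644/p(1169, 1581) + 1867080/(-2168081)) - (-579343 + 2066905) = (-282644/(-18 - 4*1581) + 1867080/(-2168081)) - (-579343 + 2066905) = (-282644/(-18 - 6324) + 1867080*(-1/2168081)) - 1*1487562 = (-282644/(-6342) - 1867080/2168081) - 1487562 = (-282644*(-1/6342) - 1867080/2168081) - 1487562 = (141322/3171 - 1867080/2168081) - 1487562 = 300477032402/6874984851 - 1487562 = -10226665737890860/6874984851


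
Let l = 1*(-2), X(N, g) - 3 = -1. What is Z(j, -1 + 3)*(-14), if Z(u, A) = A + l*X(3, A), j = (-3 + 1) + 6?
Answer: 28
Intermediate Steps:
X(N, g) = 2 (X(N, g) = 3 - 1 = 2)
j = 4 (j = -2 + 6 = 4)
l = -2
Z(u, A) = -4 + A (Z(u, A) = A - 2*2 = A - 4 = -4 + A)
Z(j, -1 + 3)*(-14) = (-4 + (-1 + 3))*(-14) = (-4 + 2)*(-14) = -2*(-14) = 28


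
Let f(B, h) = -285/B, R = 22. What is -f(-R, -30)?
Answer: -285/22 ≈ -12.955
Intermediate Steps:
-f(-R, -30) = -(-285)/((-1*22)) = -(-285)/(-22) = -(-285)*(-1)/22 = -1*285/22 = -285/22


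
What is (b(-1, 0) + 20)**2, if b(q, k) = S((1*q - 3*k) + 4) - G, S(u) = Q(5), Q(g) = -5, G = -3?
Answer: 324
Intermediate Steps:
S(u) = -5
b(q, k) = -2 (b(q, k) = -5 - 1*(-3) = -5 + 3 = -2)
(b(-1, 0) + 20)**2 = (-2 + 20)**2 = 18**2 = 324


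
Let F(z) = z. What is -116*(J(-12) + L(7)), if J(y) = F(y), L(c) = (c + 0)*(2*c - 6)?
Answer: -5104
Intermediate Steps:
L(c) = c*(-6 + 2*c)
J(y) = y
-116*(J(-12) + L(7)) = -116*(-12 + 2*7*(-3 + 7)) = -116*(-12 + 2*7*4) = -116*(-12 + 56) = -116*44 = -5104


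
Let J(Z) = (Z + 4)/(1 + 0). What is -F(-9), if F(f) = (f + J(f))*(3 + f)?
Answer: -84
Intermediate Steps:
J(Z) = 4 + Z (J(Z) = (4 + Z)/1 = (4 + Z)*1 = 4 + Z)
F(f) = (3 + f)*(4 + 2*f) (F(f) = (f + (4 + f))*(3 + f) = (4 + 2*f)*(3 + f) = (3 + f)*(4 + 2*f))
-F(-9) = -(12 + 2*(-9)**2 + 10*(-9)) = -(12 + 2*81 - 90) = -(12 + 162 - 90) = -1*84 = -84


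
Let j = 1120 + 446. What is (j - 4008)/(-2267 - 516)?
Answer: 222/253 ≈ 0.87747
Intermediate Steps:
j = 1566
(j - 4008)/(-2267 - 516) = (1566 - 4008)/(-2267 - 516) = -2442/(-2783) = -2442*(-1/2783) = 222/253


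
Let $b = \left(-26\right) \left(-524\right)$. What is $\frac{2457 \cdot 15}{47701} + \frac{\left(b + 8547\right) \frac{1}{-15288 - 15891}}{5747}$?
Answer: $\frac{6602831873744}{8547337695813} \approx 0.7725$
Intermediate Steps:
$b = 13624$
$\frac{2457 \cdot 15}{47701} + \frac{\left(b + 8547\right) \frac{1}{-15288 - 15891}}{5747} = \frac{2457 \cdot 15}{47701} + \frac{\left(13624 + 8547\right) \frac{1}{-15288 - 15891}}{5747} = 36855 \cdot \frac{1}{47701} + \frac{22171}{-31179} \cdot \frac{1}{5747} = \frac{36855}{47701} + 22171 \left(- \frac{1}{31179}\right) \frac{1}{5747} = \frac{36855}{47701} - \frac{22171}{179185713} = \frac{6602831873744}{8547337695813}$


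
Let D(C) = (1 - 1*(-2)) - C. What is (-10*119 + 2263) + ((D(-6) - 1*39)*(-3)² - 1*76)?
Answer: 727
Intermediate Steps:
D(C) = 3 - C (D(C) = (1 + 2) - C = 3 - C)
(-10*119 + 2263) + ((D(-6) - 1*39)*(-3)² - 1*76) = (-10*119 + 2263) + (((3 - 1*(-6)) - 1*39)*(-3)² - 1*76) = (-1190 + 2263) + (((3 + 6) - 39)*9 - 76) = 1073 + ((9 - 39)*9 - 76) = 1073 + (-30*9 - 76) = 1073 + (-270 - 76) = 1073 - 346 = 727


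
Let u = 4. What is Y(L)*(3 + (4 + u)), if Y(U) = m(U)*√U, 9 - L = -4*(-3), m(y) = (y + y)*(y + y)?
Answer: 396*I*√3 ≈ 685.89*I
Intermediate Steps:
m(y) = 4*y² (m(y) = (2*y)*(2*y) = 4*y²)
L = -3 (L = 9 - (-4)*(-3) = 9 - 1*12 = 9 - 12 = -3)
Y(U) = 4*U^(5/2) (Y(U) = (4*U²)*√U = 4*U^(5/2))
Y(L)*(3 + (4 + u)) = (4*(-3)^(5/2))*(3 + (4 + 4)) = (4*(9*I*√3))*(3 + 8) = (36*I*√3)*11 = 396*I*√3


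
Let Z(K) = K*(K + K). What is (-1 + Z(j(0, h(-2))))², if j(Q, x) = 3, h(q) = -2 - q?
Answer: 289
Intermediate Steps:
Z(K) = 2*K² (Z(K) = K*(2*K) = 2*K²)
(-1 + Z(j(0, h(-2))))² = (-1 + 2*3²)² = (-1 + 2*9)² = (-1 + 18)² = 17² = 289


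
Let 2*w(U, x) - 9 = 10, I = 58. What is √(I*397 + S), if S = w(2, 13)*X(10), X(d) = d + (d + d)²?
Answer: √26921 ≈ 164.08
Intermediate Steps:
w(U, x) = 19/2 (w(U, x) = 9/2 + (½)*10 = 9/2 + 5 = 19/2)
X(d) = d + 4*d² (X(d) = d + (2*d)² = d + 4*d²)
S = 3895 (S = 19*(10*(1 + 4*10))/2 = 19*(10*(1 + 40))/2 = 19*(10*41)/2 = (19/2)*410 = 3895)
√(I*397 + S) = √(58*397 + 3895) = √(23026 + 3895) = √26921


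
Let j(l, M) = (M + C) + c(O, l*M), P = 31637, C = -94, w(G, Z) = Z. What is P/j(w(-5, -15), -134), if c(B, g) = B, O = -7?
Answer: -31637/235 ≈ -134.63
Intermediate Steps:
j(l, M) = -101 + M (j(l, M) = (M - 94) - 7 = (-94 + M) - 7 = -101 + M)
P/j(w(-5, -15), -134) = 31637/(-101 - 134) = 31637/(-235) = 31637*(-1/235) = -31637/235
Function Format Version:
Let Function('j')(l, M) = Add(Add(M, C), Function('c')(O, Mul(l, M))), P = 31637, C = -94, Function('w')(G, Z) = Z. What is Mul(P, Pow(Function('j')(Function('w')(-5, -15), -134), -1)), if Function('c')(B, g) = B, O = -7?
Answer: Rational(-31637, 235) ≈ -134.63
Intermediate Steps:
Function('j')(l, M) = Add(-101, M) (Function('j')(l, M) = Add(Add(M, -94), -7) = Add(Add(-94, M), -7) = Add(-101, M))
Mul(P, Pow(Function('j')(Function('w')(-5, -15), -134), -1)) = Mul(31637, Pow(Add(-101, -134), -1)) = Mul(31637, Pow(-235, -1)) = Mul(31637, Rational(-1, 235)) = Rational(-31637, 235)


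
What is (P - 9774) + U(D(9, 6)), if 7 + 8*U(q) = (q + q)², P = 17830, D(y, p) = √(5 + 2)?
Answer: 64469/8 ≈ 8058.6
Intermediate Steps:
D(y, p) = √7
U(q) = -7/8 + q²/2 (U(q) = -7/8 + (q + q)²/8 = -7/8 + (2*q)²/8 = -7/8 + (4*q²)/8 = -7/8 + q²/2)
(P - 9774) + U(D(9, 6)) = (17830 - 9774) + (-7/8 + (√7)²/2) = 8056 + (-7/8 + (½)*7) = 8056 + (-7/8 + 7/2) = 8056 + 21/8 = 64469/8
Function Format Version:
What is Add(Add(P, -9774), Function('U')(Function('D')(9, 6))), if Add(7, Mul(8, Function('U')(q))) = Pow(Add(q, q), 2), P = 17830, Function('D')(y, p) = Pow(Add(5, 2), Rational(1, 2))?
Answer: Rational(64469, 8) ≈ 8058.6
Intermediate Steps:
Function('D')(y, p) = Pow(7, Rational(1, 2))
Function('U')(q) = Add(Rational(-7, 8), Mul(Rational(1, 2), Pow(q, 2))) (Function('U')(q) = Add(Rational(-7, 8), Mul(Rational(1, 8), Pow(Add(q, q), 2))) = Add(Rational(-7, 8), Mul(Rational(1, 8), Pow(Mul(2, q), 2))) = Add(Rational(-7, 8), Mul(Rational(1, 8), Mul(4, Pow(q, 2)))) = Add(Rational(-7, 8), Mul(Rational(1, 2), Pow(q, 2))))
Add(Add(P, -9774), Function('U')(Function('D')(9, 6))) = Add(Add(17830, -9774), Add(Rational(-7, 8), Mul(Rational(1, 2), Pow(Pow(7, Rational(1, 2)), 2)))) = Add(8056, Add(Rational(-7, 8), Mul(Rational(1, 2), 7))) = Add(8056, Add(Rational(-7, 8), Rational(7, 2))) = Add(8056, Rational(21, 8)) = Rational(64469, 8)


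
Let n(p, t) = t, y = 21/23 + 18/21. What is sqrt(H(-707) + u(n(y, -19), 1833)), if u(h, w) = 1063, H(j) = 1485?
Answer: 14*sqrt(13) ≈ 50.478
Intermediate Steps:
y = 285/161 (y = 21*(1/23) + 18*(1/21) = 21/23 + 6/7 = 285/161 ≈ 1.7702)
sqrt(H(-707) + u(n(y, -19), 1833)) = sqrt(1485 + 1063) = sqrt(2548) = 14*sqrt(13)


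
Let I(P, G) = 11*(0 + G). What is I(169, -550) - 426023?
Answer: -432073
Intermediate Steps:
I(P, G) = 11*G
I(169, -550) - 426023 = 11*(-550) - 426023 = -6050 - 426023 = -432073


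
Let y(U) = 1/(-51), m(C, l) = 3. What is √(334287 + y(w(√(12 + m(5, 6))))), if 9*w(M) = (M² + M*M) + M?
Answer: 2*√217370109/51 ≈ 578.18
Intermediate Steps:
w(M) = M/9 + 2*M²/9 (w(M) = ((M² + M*M) + M)/9 = ((M² + M²) + M)/9 = (2*M² + M)/9 = (M + 2*M²)/9 = M/9 + 2*M²/9)
y(U) = -1/51
√(334287 + y(w(√(12 + m(5, 6))))) = √(334287 - 1/51) = √(17048636/51) = 2*√217370109/51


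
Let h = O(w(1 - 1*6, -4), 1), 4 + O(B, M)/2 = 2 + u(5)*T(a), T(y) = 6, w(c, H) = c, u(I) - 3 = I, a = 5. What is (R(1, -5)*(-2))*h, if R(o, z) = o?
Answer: -184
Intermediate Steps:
u(I) = 3 + I
O(B, M) = 92 (O(B, M) = -8 + 2*(2 + (3 + 5)*6) = -8 + 2*(2 + 8*6) = -8 + 2*(2 + 48) = -8 + 2*50 = -8 + 100 = 92)
h = 92
(R(1, -5)*(-2))*h = (1*(-2))*92 = -2*92 = -184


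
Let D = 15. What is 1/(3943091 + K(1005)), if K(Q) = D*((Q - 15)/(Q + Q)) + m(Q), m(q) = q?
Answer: 67/264254927 ≈ 2.5354e-7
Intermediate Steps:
K(Q) = Q + 15*(-15 + Q)/(2*Q) (K(Q) = 15*((Q - 15)/(Q + Q)) + Q = 15*((-15 + Q)/((2*Q))) + Q = 15*((-15 + Q)*(1/(2*Q))) + Q = 15*((-15 + Q)/(2*Q)) + Q = 15*(-15 + Q)/(2*Q) + Q = Q + 15*(-15 + Q)/(2*Q))
1/(3943091 + K(1005)) = 1/(3943091 + (15/2 + 1005 - 225/2/1005)) = 1/(3943091 + (15/2 + 1005 - 225/2*1/1005)) = 1/(3943091 + (15/2 + 1005 - 15/134)) = 1/(3943091 + 67830/67) = 1/(264254927/67) = 67/264254927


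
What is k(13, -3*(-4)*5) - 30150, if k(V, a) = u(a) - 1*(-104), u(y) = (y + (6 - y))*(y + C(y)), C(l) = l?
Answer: -29326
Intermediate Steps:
u(y) = 12*y (u(y) = (y + (6 - y))*(y + y) = 6*(2*y) = 12*y)
k(V, a) = 104 + 12*a (k(V, a) = 12*a - 1*(-104) = 12*a + 104 = 104 + 12*a)
k(13, -3*(-4)*5) - 30150 = (104 + 12*(-3*(-4)*5)) - 30150 = (104 + 12*(12*5)) - 30150 = (104 + 12*60) - 30150 = (104 + 720) - 30150 = 824 - 30150 = -29326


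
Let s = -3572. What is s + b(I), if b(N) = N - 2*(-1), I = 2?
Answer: -3568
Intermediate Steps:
b(N) = 2 + N (b(N) = N + 2 = 2 + N)
s + b(I) = -3572 + (2 + 2) = -3572 + 4 = -3568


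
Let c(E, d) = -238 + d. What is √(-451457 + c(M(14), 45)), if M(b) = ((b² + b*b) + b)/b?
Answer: 5*I*√18066 ≈ 672.05*I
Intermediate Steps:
M(b) = (b + 2*b²)/b (M(b) = ((b² + b²) + b)/b = (2*b² + b)/b = (b + 2*b²)/b)
√(-451457 + c(M(14), 45)) = √(-451457 + (-238 + 45)) = √(-451457 - 193) = √(-451650) = 5*I*√18066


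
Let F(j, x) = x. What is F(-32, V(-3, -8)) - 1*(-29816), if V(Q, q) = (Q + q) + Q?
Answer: 29802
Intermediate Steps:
V(Q, q) = q + 2*Q
F(-32, V(-3, -8)) - 1*(-29816) = (-8 + 2*(-3)) - 1*(-29816) = (-8 - 6) + 29816 = -14 + 29816 = 29802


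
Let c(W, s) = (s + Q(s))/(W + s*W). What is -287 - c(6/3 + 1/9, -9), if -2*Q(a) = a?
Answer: -87329/304 ≈ -287.27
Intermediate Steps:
Q(a) = -a/2
c(W, s) = s/(2*(W + W*s)) (c(W, s) = (s - s/2)/(W + s*W) = (s/2)/(W + W*s) = s/(2*(W + W*s)))
-287 - c(6/3 + 1/9, -9) = -287 - (-9)/(2*(6/3 + 1/9)*(1 - 9)) = -287 - (-9)/(2*(6*(⅓) + 1*(⅑))*(-8)) = -287 - (-9)*(-1)/(2*(2 + ⅑)*8) = -287 - (-9)*(-1)/(2*19/9*8) = -287 - (-9)*9*(-1)/(2*19*8) = -287 - 1*81/304 = -287 - 81/304 = -87329/304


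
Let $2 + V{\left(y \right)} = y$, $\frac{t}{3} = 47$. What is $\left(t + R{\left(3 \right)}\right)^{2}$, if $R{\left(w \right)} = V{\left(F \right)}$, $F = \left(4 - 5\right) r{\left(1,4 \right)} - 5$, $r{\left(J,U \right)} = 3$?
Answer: $17161$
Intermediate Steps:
$t = 141$ ($t = 3 \cdot 47 = 141$)
$F = -8$ ($F = \left(4 - 5\right) 3 - 5 = \left(-1\right) 3 - 5 = -3 - 5 = -8$)
$V{\left(y \right)} = -2 + y$
$R{\left(w \right)} = -10$ ($R{\left(w \right)} = -2 - 8 = -10$)
$\left(t + R{\left(3 \right)}\right)^{2} = \left(141 - 10\right)^{2} = 131^{2} = 17161$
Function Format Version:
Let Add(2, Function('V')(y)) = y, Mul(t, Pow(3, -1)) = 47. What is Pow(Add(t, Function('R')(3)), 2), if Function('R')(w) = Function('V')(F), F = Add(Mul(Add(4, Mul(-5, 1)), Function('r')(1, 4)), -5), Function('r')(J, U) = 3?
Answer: 17161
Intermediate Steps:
t = 141 (t = Mul(3, 47) = 141)
F = -8 (F = Add(Mul(Add(4, Mul(-5, 1)), 3), -5) = Add(Mul(Add(4, -5), 3), -5) = Add(Mul(-1, 3), -5) = Add(-3, -5) = -8)
Function('V')(y) = Add(-2, y)
Function('R')(w) = -10 (Function('R')(w) = Add(-2, -8) = -10)
Pow(Add(t, Function('R')(3)), 2) = Pow(Add(141, -10), 2) = Pow(131, 2) = 17161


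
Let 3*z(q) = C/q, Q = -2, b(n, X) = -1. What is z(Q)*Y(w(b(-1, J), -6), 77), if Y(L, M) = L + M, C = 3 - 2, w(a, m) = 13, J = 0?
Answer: -15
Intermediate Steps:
C = 1
z(q) = 1/(3*q) (z(q) = (1/q)/3 = 1/(3*q))
z(Q)*Y(w(b(-1, J), -6), 77) = ((⅓)/(-2))*(13 + 77) = ((⅓)*(-½))*90 = -⅙*90 = -15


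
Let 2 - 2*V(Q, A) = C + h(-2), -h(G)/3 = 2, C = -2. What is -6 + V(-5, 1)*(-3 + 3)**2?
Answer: -6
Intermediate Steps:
h(G) = -6 (h(G) = -3*2 = -6)
V(Q, A) = 5 (V(Q, A) = 1 - (-2 - 6)/2 = 1 - 1/2*(-8) = 1 + 4 = 5)
-6 + V(-5, 1)*(-3 + 3)**2 = -6 + 5*(-3 + 3)**2 = -6 + 5*0**2 = -6 + 5*0 = -6 + 0 = -6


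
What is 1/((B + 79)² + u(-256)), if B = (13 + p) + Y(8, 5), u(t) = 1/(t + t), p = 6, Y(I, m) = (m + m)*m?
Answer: 512/11214847 ≈ 4.5654e-5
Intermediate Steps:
Y(I, m) = 2*m² (Y(I, m) = (2*m)*m = 2*m²)
u(t) = 1/(2*t)
B = 69 (B = (13 + 6) + 2*5² = 19 + 2*25 = 19 + 50 = 69)
1/((B + 79)² + u(-256)) = 1/((69 + 79)² + (½)/(-256)) = 1/(148² + (½)*(-1/256)) = 1/(21904 - 1/512) = 1/(11214847/512) = 512/11214847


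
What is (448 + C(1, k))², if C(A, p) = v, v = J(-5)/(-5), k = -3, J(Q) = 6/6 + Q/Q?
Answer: 5008644/25 ≈ 2.0035e+5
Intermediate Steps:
J(Q) = 2 (J(Q) = 6*(⅙) + 1 = 1 + 1 = 2)
v = -⅖ (v = 2/(-5) = 2*(-⅕) = -⅖ ≈ -0.40000)
C(A, p) = -⅖
(448 + C(1, k))² = (448 - ⅖)² = (2238/5)² = 5008644/25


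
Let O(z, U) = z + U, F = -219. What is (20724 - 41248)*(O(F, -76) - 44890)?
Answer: 927376940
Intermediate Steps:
O(z, U) = U + z
(20724 - 41248)*(O(F, -76) - 44890) = (20724 - 41248)*((-76 - 219) - 44890) = -20524*(-295 - 44890) = -20524*(-45185) = 927376940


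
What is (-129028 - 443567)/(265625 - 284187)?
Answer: 572595/18562 ≈ 30.848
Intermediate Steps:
(-129028 - 443567)/(265625 - 284187) = -572595/(-18562) = -572595*(-1/18562) = 572595/18562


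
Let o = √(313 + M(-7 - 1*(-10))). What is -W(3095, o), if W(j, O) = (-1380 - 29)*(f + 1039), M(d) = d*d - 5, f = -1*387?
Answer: 918668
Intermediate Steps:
f = -387
M(d) = -5 + d² (M(d) = d² - 5 = -5 + d²)
o = √317 (o = √(313 + (-5 + (-7 - 1*(-10))²)) = √(313 + (-5 + (-7 + 10)²)) = √(313 + (-5 + 3²)) = √(313 + (-5 + 9)) = √(313 + 4) = √317 ≈ 17.805)
W(j, O) = -918668 (W(j, O) = (-1380 - 29)*(-387 + 1039) = -1409*652 = -918668)
-W(3095, o) = -1*(-918668) = 918668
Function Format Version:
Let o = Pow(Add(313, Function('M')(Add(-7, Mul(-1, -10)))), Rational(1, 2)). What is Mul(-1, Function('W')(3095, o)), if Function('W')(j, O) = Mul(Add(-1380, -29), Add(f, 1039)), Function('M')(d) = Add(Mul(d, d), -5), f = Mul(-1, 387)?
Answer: 918668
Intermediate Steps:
f = -387
Function('M')(d) = Add(-5, Pow(d, 2)) (Function('M')(d) = Add(Pow(d, 2), -5) = Add(-5, Pow(d, 2)))
o = Pow(317, Rational(1, 2)) (o = Pow(Add(313, Add(-5, Pow(Add(-7, Mul(-1, -10)), 2))), Rational(1, 2)) = Pow(Add(313, Add(-5, Pow(Add(-7, 10), 2))), Rational(1, 2)) = Pow(Add(313, Add(-5, Pow(3, 2))), Rational(1, 2)) = Pow(Add(313, Add(-5, 9)), Rational(1, 2)) = Pow(Add(313, 4), Rational(1, 2)) = Pow(317, Rational(1, 2)) ≈ 17.805)
Function('W')(j, O) = -918668 (Function('W')(j, O) = Mul(Add(-1380, -29), Add(-387, 1039)) = Mul(-1409, 652) = -918668)
Mul(-1, Function('W')(3095, o)) = Mul(-1, -918668) = 918668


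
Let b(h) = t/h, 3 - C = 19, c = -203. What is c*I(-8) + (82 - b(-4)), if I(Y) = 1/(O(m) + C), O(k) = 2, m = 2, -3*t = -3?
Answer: 387/4 ≈ 96.750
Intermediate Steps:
t = 1 (t = -⅓*(-3) = 1)
C = -16 (C = 3 - 1*19 = 3 - 19 = -16)
b(h) = 1/h
I(Y) = -1/14 (I(Y) = 1/(2 - 16) = 1/(-14) = -1/14)
c*I(-8) + (82 - b(-4)) = -203*(-1/14) + (82 - 1/(-4)) = 29/2 + (82 - 1*(-¼)) = 29/2 + (82 + ¼) = 29/2 + 329/4 = 387/4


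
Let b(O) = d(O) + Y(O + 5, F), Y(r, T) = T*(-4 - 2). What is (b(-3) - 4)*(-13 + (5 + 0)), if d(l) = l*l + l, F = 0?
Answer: -16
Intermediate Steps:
d(l) = l + l² (d(l) = l² + l = l + l²)
Y(r, T) = -6*T (Y(r, T) = T*(-6) = -6*T)
b(O) = O*(1 + O) (b(O) = O*(1 + O) - 6*0 = O*(1 + O) + 0 = O*(1 + O))
(b(-3) - 4)*(-13 + (5 + 0)) = (-3*(1 - 3) - 4)*(-13 + (5 + 0)) = (-3*(-2) - 4)*(-13 + 5) = (6 - 4)*(-8) = 2*(-8) = -16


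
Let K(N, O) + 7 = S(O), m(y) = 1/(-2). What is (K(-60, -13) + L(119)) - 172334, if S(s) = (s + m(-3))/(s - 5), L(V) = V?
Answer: -688885/4 ≈ -1.7222e+5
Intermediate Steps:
m(y) = -½
S(s) = (-½ + s)/(-5 + s) (S(s) = (s - ½)/(s - 5) = (-½ + s)/(-5 + s))
K(N, O) = -7 + (-½ + O)/(-5 + O)
(K(-60, -13) + L(119)) - 172334 = (3*(23 - 4*(-13))/(2*(-5 - 13)) + 119) - 172334 = ((3/2)*(23 + 52)/(-18) + 119) - 172334 = ((3/2)*(-1/18)*75 + 119) - 172334 = (-25/4 + 119) - 172334 = 451/4 - 172334 = -688885/4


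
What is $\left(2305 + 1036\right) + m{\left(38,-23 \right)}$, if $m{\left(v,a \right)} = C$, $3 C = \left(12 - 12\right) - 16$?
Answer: $\frac{10007}{3} \approx 3335.7$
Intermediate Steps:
$C = - \frac{16}{3}$ ($C = \frac{\left(12 - 12\right) - 16}{3} = \frac{0 - 16}{3} = \frac{1}{3} \left(-16\right) = - \frac{16}{3} \approx -5.3333$)
$m{\left(v,a \right)} = - \frac{16}{3}$
$\left(2305 + 1036\right) + m{\left(38,-23 \right)} = \left(2305 + 1036\right) - \frac{16}{3} = 3341 - \frac{16}{3} = \frac{10007}{3}$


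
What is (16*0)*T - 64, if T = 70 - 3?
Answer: -64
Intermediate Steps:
T = 67
(16*0)*T - 64 = (16*0)*67 - 64 = 0*67 - 64 = 0 - 64 = -64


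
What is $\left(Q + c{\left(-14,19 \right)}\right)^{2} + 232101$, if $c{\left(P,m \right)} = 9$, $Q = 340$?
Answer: $353902$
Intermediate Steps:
$\left(Q + c{\left(-14,19 \right)}\right)^{2} + 232101 = \left(340 + 9\right)^{2} + 232101 = 349^{2} + 232101 = 121801 + 232101 = 353902$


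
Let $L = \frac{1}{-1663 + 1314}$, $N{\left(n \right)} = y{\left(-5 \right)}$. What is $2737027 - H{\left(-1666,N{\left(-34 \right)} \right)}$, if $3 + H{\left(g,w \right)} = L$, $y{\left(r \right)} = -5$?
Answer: $\frac{955223471}{349} \approx 2.737 \cdot 10^{6}$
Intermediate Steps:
$N{\left(n \right)} = -5$
$L = - \frac{1}{349}$ ($L = \frac{1}{-349} = - \frac{1}{349} \approx -0.0028653$)
$H{\left(g,w \right)} = - \frac{1048}{349}$ ($H{\left(g,w \right)} = -3 - \frac{1}{349} = - \frac{1048}{349}$)
$2737027 - H{\left(-1666,N{\left(-34 \right)} \right)} = 2737027 - - \frac{1048}{349} = 2737027 + \frac{1048}{349} = \frac{955223471}{349}$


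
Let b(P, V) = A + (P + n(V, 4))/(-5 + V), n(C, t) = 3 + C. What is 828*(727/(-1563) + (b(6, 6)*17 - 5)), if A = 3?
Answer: 129647136/521 ≈ 2.4884e+5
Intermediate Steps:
b(P, V) = 3 + (3 + P + V)/(-5 + V) (b(P, V) = 3 + (P + (3 + V))/(-5 + V) = 3 + (3 + P + V)/(-5 + V))
828*(727/(-1563) + (b(6, 6)*17 - 5)) = 828*(727/(-1563) + (((-12 + 6 + 4*6)/(-5 + 6))*17 - 5)) = 828*(727*(-1/1563) + (((-12 + 6 + 24)/1)*17 - 5)) = 828*(-727/1563 + ((1*18)*17 - 5)) = 828*(-727/1563 + (18*17 - 5)) = 828*(-727/1563 + (306 - 5)) = 828*(-727/1563 + 301) = 828*(469736/1563) = 129647136/521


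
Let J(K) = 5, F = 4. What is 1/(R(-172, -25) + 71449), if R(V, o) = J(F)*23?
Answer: 1/71564 ≈ 1.3974e-5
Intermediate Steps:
R(V, o) = 115 (R(V, o) = 5*23 = 115)
1/(R(-172, -25) + 71449) = 1/(115 + 71449) = 1/71564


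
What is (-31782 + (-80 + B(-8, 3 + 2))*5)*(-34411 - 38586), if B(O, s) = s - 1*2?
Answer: 2348094499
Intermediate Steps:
B(O, s) = -2 + s (B(O, s) = s - 2 = -2 + s)
(-31782 + (-80 + B(-8, 3 + 2))*5)*(-34411 - 38586) = (-31782 + (-80 + (-2 + (3 + 2)))*5)*(-34411 - 38586) = (-31782 + (-80 + (-2 + 5))*5)*(-72997) = (-31782 + (-80 + 3)*5)*(-72997) = (-31782 - 77*5)*(-72997) = (-31782 - 385)*(-72997) = -32167*(-72997) = 2348094499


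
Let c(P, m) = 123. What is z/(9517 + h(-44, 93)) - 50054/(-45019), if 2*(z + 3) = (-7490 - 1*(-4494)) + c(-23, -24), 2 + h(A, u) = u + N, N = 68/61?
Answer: 50772713087/52776313928 ≈ 0.96204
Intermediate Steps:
N = 68/61 (N = 68*(1/61) = 68/61 ≈ 1.1148)
h(A, u) = -54/61 + u (h(A, u) = -2 + (u + 68/61) = -2 + (68/61 + u) = -54/61 + u)
z = -2879/2 (z = -3 + ((-7490 - 1*(-4494)) + 123)/2 = -3 + ((-7490 + 4494) + 123)/2 = -3 + (-2996 + 123)/2 = -3 + (½)*(-2873) = -3 - 2873/2 = -2879/2 ≈ -1439.5)
z/(9517 + h(-44, 93)) - 50054/(-45019) = -2879/(2*(9517 + (-54/61 + 93))) - 50054/(-45019) = -2879/(2*(9517 + 5619/61)) - 50054*(-1/45019) = -2879/(2*586156/61) + 50054/45019 = -2879/2*61/586156 + 50054/45019 = -175619/1172312 + 50054/45019 = 50772713087/52776313928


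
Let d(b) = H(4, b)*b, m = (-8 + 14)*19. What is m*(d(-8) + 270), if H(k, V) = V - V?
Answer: 30780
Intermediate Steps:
H(k, V) = 0
m = 114 (m = 6*19 = 114)
d(b) = 0 (d(b) = 0*b = 0)
m*(d(-8) + 270) = 114*(0 + 270) = 114*270 = 30780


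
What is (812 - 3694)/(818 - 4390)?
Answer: 1441/1786 ≈ 0.80683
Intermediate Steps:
(812 - 3694)/(818 - 4390) = -2882/(-3572) = -2882*(-1/3572) = 1441/1786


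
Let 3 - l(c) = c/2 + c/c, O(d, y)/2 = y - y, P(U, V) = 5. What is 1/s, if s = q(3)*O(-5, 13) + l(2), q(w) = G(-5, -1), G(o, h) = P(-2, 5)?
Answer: 1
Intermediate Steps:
G(o, h) = 5
O(d, y) = 0 (O(d, y) = 2*(y - y) = 2*0 = 0)
q(w) = 5
l(c) = 2 - c/2 (l(c) = 3 - (c/2 + c/c) = 3 - (c*(½) + 1) = 3 - (c/2 + 1) = 3 - (1 + c/2) = 3 + (-1 - c/2) = 2 - c/2)
s = 1 (s = 5*0 + (2 - ½*2) = 0 + (2 - 1) = 0 + 1 = 1)
1/s = 1/1 = 1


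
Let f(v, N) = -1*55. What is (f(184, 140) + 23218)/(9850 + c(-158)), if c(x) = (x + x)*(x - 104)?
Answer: 23163/92642 ≈ 0.25003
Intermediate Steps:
c(x) = 2*x*(-104 + x) (c(x) = (2*x)*(-104 + x) = 2*x*(-104 + x))
f(v, N) = -55
(f(184, 140) + 23218)/(9850 + c(-158)) = (-55 + 23218)/(9850 + 2*(-158)*(-104 - 158)) = 23163/(9850 + 2*(-158)*(-262)) = 23163/(9850 + 82792) = 23163/92642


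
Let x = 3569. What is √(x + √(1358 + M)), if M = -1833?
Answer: √(3569 + 5*I*√19) ≈ 59.741 + 0.1824*I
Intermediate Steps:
√(x + √(1358 + M)) = √(3569 + √(1358 - 1833)) = √(3569 + √(-475)) = √(3569 + 5*I*√19)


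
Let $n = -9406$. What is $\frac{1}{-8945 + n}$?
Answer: $- \frac{1}{18351} \approx -5.4493 \cdot 10^{-5}$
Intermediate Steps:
$\frac{1}{-8945 + n} = \frac{1}{-8945 - 9406} = \frac{1}{-18351} = - \frac{1}{18351}$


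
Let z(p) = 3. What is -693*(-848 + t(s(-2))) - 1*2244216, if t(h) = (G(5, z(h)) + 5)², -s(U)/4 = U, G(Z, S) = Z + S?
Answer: -1773669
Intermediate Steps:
G(Z, S) = S + Z
s(U) = -4*U
t(h) = 169 (t(h) = ((3 + 5) + 5)² = (8 + 5)² = 13² = 169)
-693*(-848 + t(s(-2))) - 1*2244216 = -693*(-848 + 169) - 1*2244216 = -693*(-679) - 2244216 = 470547 - 2244216 = -1773669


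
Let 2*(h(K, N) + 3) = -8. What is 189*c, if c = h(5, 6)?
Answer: -1323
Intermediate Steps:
h(K, N) = -7 (h(K, N) = -3 + (½)*(-8) = -3 - 4 = -7)
c = -7
189*c = 189*(-7) = -1323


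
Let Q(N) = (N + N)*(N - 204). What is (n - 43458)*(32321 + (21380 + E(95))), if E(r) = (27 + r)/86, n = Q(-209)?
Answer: 298293735904/43 ≈ 6.9371e+9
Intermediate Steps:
Q(N) = 2*N*(-204 + N) (Q(N) = (2*N)*(-204 + N) = 2*N*(-204 + N))
n = 172634 (n = 2*(-209)*(-204 - 209) = 2*(-209)*(-413) = 172634)
E(r) = 27/86 + r/86 (E(r) = (27 + r)*(1/86) = 27/86 + r/86)
(n - 43458)*(32321 + (21380 + E(95))) = (172634 - 43458)*(32321 + (21380 + (27/86 + (1/86)*95))) = 129176*(32321 + (21380 + (27/86 + 95/86))) = 129176*(32321 + (21380 + 61/43)) = 129176*(32321 + 919401/43) = 129176*(2309204/43) = 298293735904/43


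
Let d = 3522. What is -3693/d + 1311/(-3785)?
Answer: -6198449/4443590 ≈ -1.3949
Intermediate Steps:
-3693/d + 1311/(-3785) = -3693/3522 + 1311/(-3785) = -3693*1/3522 + 1311*(-1/3785) = -1231/1174 - 1311/3785 = -6198449/4443590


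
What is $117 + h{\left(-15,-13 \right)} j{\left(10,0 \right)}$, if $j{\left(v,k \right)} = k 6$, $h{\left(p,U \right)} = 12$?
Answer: $117$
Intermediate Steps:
$j{\left(v,k \right)} = 6 k$
$117 + h{\left(-15,-13 \right)} j{\left(10,0 \right)} = 117 + 12 \cdot 6 \cdot 0 = 117 + 12 \cdot 0 = 117 + 0 = 117$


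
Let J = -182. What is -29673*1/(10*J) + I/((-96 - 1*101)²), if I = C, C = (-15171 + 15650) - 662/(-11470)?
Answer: 188837384189/11573619980 ≈ 16.316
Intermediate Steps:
C = 2747396/5735 (C = 479 - 662*(-1/11470) = 479 + 331/5735 = 2747396/5735 ≈ 479.06)
I = 2747396/5735 ≈ 479.06
-29673*1/(10*J) + I/((-96 - 1*101)²) = -29673/((-182*10)) + 2747396/(5735*((-96 - 1*101)²)) = -29673/(-1820) + 2747396/(5735*((-96 - 101)²)) = -29673*(-1/1820) + 2747396/(5735*((-197)²)) = 4239/260 + (2747396/5735)/38809 = 4239/260 + (2747396/5735)*(1/38809) = 4239/260 + 2747396/222569615 = 188837384189/11573619980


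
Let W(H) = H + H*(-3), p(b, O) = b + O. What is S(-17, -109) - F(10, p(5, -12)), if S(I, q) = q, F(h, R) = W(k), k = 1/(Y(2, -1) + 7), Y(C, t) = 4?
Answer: -1197/11 ≈ -108.82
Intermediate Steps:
p(b, O) = O + b
k = 1/11 (k = 1/(4 + 7) = 1/11 ≈ 0.090909)
W(H) = -2*H (W(H) = H - 3*H = -2*H)
F(h, R) = -2/11 (F(h, R) = -2*1/11 = -2/11)
S(-17, -109) - F(10, p(5, -12)) = -109 - 1*(-2/11) = -109 + 2/11 = -1197/11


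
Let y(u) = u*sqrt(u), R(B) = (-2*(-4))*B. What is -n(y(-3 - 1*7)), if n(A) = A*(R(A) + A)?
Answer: 9000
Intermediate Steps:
R(B) = 8*B
y(u) = u**(3/2)
n(A) = 9*A**2 (n(A) = A*(8*A + A) = A*(9*A) = 9*A**2)
-n(y(-3 - 1*7)) = -9*((-3 - 1*7)**(3/2))**2 = -9*((-3 - 7)**(3/2))**2 = -9*((-10)**(3/2))**2 = -9*(-10*I*sqrt(10))**2 = -9*(-1000) = -1*(-9000) = 9000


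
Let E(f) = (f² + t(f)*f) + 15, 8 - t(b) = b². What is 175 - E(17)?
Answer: 4648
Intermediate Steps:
t(b) = 8 - b²
E(f) = 15 + f² + f*(8 - f²) (E(f) = (f² + (8 - f²)*f) + 15 = (f² + f*(8 - f²)) + 15 = 15 + f² + f*(8 - f²))
175 - E(17) = 175 - (15 + 17² - 1*17*(-8 + 17²)) = 175 - (15 + 289 - 1*17*(-8 + 289)) = 175 - (15 + 289 - 1*17*281) = 175 - (15 + 289 - 4777) = 175 - 1*(-4473) = 175 + 4473 = 4648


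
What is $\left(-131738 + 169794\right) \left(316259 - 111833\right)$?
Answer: $7779635856$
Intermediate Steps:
$\left(-131738 + 169794\right) \left(316259 - 111833\right) = 38056 \left(316259 - 111833\right) = 38056 \cdot 204426 = 7779635856$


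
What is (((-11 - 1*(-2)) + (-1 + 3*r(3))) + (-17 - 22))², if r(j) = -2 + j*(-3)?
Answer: 6724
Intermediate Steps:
r(j) = -2 - 3*j
(((-11 - 1*(-2)) + (-1 + 3*r(3))) + (-17 - 22))² = (((-11 - 1*(-2)) + (-1 + 3*(-2 - 3*3))) + (-17 - 22))² = (((-11 + 2) + (-1 + 3*(-2 - 9))) - 39)² = ((-9 + (-1 + 3*(-11))) - 39)² = ((-9 + (-1 - 33)) - 39)² = ((-9 - 34) - 39)² = (-43 - 39)² = (-82)² = 6724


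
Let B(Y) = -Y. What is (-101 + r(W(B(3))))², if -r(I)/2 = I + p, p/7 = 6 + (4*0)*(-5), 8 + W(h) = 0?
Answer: 28561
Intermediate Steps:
W(h) = -8 (W(h) = -8 + 0 = -8)
p = 42 (p = 7*(6 + (4*0)*(-5)) = 7*(6 + 0*(-5)) = 7*(6 + 0) = 7*6 = 42)
r(I) = -84 - 2*I (r(I) = -2*(I + 42) = -2*(42 + I) = -84 - 2*I)
(-101 + r(W(B(3))))² = (-101 + (-84 - 2*(-8)))² = (-101 + (-84 + 16))² = (-101 - 68)² = (-169)² = 28561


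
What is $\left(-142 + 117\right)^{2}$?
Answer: $625$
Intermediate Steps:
$\left(-142 + 117\right)^{2} = \left(-25\right)^{2} = 625$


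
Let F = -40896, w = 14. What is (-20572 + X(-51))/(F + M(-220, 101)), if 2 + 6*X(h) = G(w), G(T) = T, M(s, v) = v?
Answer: 4114/8159 ≈ 0.50423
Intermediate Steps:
X(h) = 2 (X(h) = -⅓ + (⅙)*14 = -⅓ + 7/3 = 2)
(-20572 + X(-51))/(F + M(-220, 101)) = (-20572 + 2)/(-40896 + 101) = -20570/(-40795) = -20570*(-1/40795) = 4114/8159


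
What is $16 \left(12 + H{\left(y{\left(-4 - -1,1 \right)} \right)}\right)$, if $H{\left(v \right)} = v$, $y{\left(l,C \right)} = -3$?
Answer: $144$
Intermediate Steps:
$16 \left(12 + H{\left(y{\left(-4 - -1,1 \right)} \right)}\right) = 16 \left(12 - 3\right) = 16 \cdot 9 = 144$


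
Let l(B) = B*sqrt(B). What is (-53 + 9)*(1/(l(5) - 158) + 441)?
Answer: -481969004/24839 + 220*sqrt(5)/24839 ≈ -19404.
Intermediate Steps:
l(B) = B**(3/2)
(-53 + 9)*(1/(l(5) - 158) + 441) = (-53 + 9)*(1/(5**(3/2) - 158) + 441) = -44*(1/(5*sqrt(5) - 158) + 441) = -44*(1/(-158 + 5*sqrt(5)) + 441) = -44*(441 + 1/(-158 + 5*sqrt(5))) = -19404 - 44/(-158 + 5*sqrt(5))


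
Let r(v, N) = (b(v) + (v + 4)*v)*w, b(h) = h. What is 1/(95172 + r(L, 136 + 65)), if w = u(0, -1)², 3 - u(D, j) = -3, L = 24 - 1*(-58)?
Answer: 1/351996 ≈ 2.8409e-6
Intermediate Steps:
L = 82 (L = 24 + 58 = 82)
u(D, j) = 6 (u(D, j) = 3 - 1*(-3) = 3 + 3 = 6)
w = 36 (w = 6² = 36)
r(v, N) = 36*v + 36*v*(4 + v) (r(v, N) = (v + (v + 4)*v)*36 = (v + (4 + v)*v)*36 = (v + v*(4 + v))*36 = 36*v + 36*v*(4 + v))
1/(95172 + r(L, 136 + 65)) = 1/(95172 + 36*82*(5 + 82)) = 1/(95172 + 36*82*87) = 1/(95172 + 256824) = 1/351996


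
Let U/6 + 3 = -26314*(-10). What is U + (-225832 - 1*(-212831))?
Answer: 1565821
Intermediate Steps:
U = 1578822 (U = -18 + 6*(-26314*(-10)) = -18 + 6*263140 = -18 + 1578840 = 1578822)
U + (-225832 - 1*(-212831)) = 1578822 + (-225832 - 1*(-212831)) = 1578822 + (-225832 + 212831) = 1578822 - 13001 = 1565821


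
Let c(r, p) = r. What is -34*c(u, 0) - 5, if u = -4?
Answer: 131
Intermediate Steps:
-34*c(u, 0) - 5 = -34*(-4) - 5 = 136 - 5 = 131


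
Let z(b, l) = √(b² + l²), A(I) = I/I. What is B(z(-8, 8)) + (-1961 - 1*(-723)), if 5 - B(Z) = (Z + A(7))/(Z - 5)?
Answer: -127132/103 - 48*√2/103 ≈ -1235.0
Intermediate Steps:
A(I) = 1
B(Z) = 5 - (1 + Z)/(-5 + Z) (B(Z) = 5 - (Z + 1)/(Z - 5) = 5 - (1 + Z)/(-5 + Z))
B(z(-8, 8)) + (-1961 - 1*(-723)) = 2*(-13 + 2*√((-8)² + 8²))/(-5 + √((-8)² + 8²)) + (-1961 - 1*(-723)) = 2*(-13 + 2*√(64 + 64))/(-5 + √(64 + 64)) + (-1961 + 723) = 2*(-13 + 2*√128)/(-5 + √128) - 1238 = 2*(-13 + 2*(8*√2))/(-5 + 8*√2) - 1238 = 2*(-13 + 16*√2)/(-5 + 8*√2) - 1238 = -1238 + 2*(-13 + 16*√2)/(-5 + 8*√2)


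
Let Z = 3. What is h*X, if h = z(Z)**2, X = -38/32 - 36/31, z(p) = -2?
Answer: -1165/124 ≈ -9.3952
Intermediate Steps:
X = -1165/496 (X = -38*1/32 - 36*1/31 = -19/16 - 36/31 = -1165/496 ≈ -2.3488)
h = 4 (h = (-2)**2 = 4)
h*X = 4*(-1165/496) = -1165/124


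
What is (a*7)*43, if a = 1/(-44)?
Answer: -301/44 ≈ -6.8409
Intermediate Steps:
a = -1/44 ≈ -0.022727
(a*7)*43 = -1/44*7*43 = -7/44*43 = -301/44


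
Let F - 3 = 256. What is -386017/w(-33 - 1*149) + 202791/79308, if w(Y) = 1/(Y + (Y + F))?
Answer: 1071498335857/26436 ≈ 4.0532e+7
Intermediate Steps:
F = 259 (F = 3 + 256 = 259)
w(Y) = 1/(259 + 2*Y) (w(Y) = 1/(Y + (Y + 259)) = 1/(Y + (259 + Y)) = 1/(259 + 2*Y))
-386017/w(-33 - 1*149) + 202791/79308 = -(99978403 + 772034*(-33 - 1*149)) + 202791/79308 = -(99978403 + 772034*(-33 - 149)) + 202791*(1/79308) = -386017/(1/(259 + 2*(-182))) + 67597/26436 = -386017/(1/(259 - 364)) + 67597/26436 = -386017/(1/(-105)) + 67597/26436 = -386017/(-1/105) + 67597/26436 = -386017*(-105) + 67597/26436 = 40531785 + 67597/26436 = 1071498335857/26436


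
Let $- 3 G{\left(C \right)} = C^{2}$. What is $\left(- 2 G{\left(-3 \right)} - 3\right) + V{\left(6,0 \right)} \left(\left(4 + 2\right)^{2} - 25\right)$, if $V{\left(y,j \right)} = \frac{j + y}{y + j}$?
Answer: $14$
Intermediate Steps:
$V{\left(y,j \right)} = 1$ ($V{\left(y,j \right)} = \frac{j + y}{j + y} = 1$)
$G{\left(C \right)} = - \frac{C^{2}}{3}$
$\left(- 2 G{\left(-3 \right)} - 3\right) + V{\left(6,0 \right)} \left(\left(4 + 2\right)^{2} - 25\right) = \left(- 2 \left(- \frac{\left(-3\right)^{2}}{3}\right) - 3\right) + 1 \left(\left(4 + 2\right)^{2} - 25\right) = \left(- 2 \left(\left(- \frac{1}{3}\right) 9\right) - 3\right) + 1 \left(6^{2} - 25\right) = \left(\left(-2\right) \left(-3\right) - 3\right) + 1 \left(36 - 25\right) = \left(6 - 3\right) + 1 \cdot 11 = 3 + 11 = 14$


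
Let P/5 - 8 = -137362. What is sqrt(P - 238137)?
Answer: I*sqrt(924907) ≈ 961.72*I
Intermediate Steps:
P = -686770 (P = 40 + 5*(-137362) = 40 - 686810 = -686770)
sqrt(P - 238137) = sqrt(-686770 - 238137) = sqrt(-924907) = I*sqrt(924907)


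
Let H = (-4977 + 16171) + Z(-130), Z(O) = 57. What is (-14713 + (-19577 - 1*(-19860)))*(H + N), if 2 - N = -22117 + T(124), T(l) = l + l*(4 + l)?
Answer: -250706820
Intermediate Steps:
H = 11251 (H = (-4977 + 16171) + 57 = 11194 + 57 = 11251)
N = 6123 (N = 2 - (-22117 + 124*(5 + 124)) = 2 - (-22117 + 124*129) = 2 - (-22117 + 15996) = 2 - 1*(-6121) = 2 + 6121 = 6123)
(-14713 + (-19577 - 1*(-19860)))*(H + N) = (-14713 + (-19577 - 1*(-19860)))*(11251 + 6123) = (-14713 + (-19577 + 19860))*17374 = (-14713 + 283)*17374 = -14430*17374 = -250706820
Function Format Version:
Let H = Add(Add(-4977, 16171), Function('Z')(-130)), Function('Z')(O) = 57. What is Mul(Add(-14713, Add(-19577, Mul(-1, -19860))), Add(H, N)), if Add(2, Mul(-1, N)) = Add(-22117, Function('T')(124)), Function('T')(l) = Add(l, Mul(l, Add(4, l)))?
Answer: -250706820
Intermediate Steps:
H = 11251 (H = Add(Add(-4977, 16171), 57) = Add(11194, 57) = 11251)
N = 6123 (N = Add(2, Mul(-1, Add(-22117, Mul(124, Add(5, 124))))) = Add(2, Mul(-1, Add(-22117, Mul(124, 129)))) = Add(2, Mul(-1, Add(-22117, 15996))) = Add(2, Mul(-1, -6121)) = Add(2, 6121) = 6123)
Mul(Add(-14713, Add(-19577, Mul(-1, -19860))), Add(H, N)) = Mul(Add(-14713, Add(-19577, Mul(-1, -19860))), Add(11251, 6123)) = Mul(Add(-14713, Add(-19577, 19860)), 17374) = Mul(Add(-14713, 283), 17374) = Mul(-14430, 17374) = -250706820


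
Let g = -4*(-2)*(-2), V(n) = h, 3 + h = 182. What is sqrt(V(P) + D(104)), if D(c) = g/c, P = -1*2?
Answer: 5*sqrt(1209)/13 ≈ 13.373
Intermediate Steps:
h = 179 (h = -3 + 182 = 179)
P = -2
V(n) = 179
g = -16 (g = 8*(-2) = -16)
D(c) = -16/c
sqrt(V(P) + D(104)) = sqrt(179 - 16/104) = sqrt(179 - 16*1/104) = sqrt(179 - 2/13) = sqrt(2325/13) = 5*sqrt(1209)/13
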